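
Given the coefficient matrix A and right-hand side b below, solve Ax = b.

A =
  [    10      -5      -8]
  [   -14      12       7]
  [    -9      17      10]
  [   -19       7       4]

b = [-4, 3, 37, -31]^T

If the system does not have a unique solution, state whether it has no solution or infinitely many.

x_1 = 3, x_2 = 2, x_3 = 3

Row-reduce the augmented matrix:
R1 ← R1 / (10).
R2 ← R2 + 14·R1.
R3 ← R3 + 9·R1.
R4 ← R4 + 19·R1.
R2 ← R2 / (5).
R1 ← R1 + 1/2·R2.
R3 ← R3 − 25/2·R2.
R4 ← R4 + 5/2·R2.
R3 ← R3 / (133/10).
R1 ← R1 + 61/50·R3.
R2 ← R2 + 21/25·R3.
R4 ← R4 + 133/10·R3.
R4 reduces to 0 = 0, so the extra equation is consistent.
Reading off the reduced rows gives x_1 = 3, x_2 = 2, x_3 = 3.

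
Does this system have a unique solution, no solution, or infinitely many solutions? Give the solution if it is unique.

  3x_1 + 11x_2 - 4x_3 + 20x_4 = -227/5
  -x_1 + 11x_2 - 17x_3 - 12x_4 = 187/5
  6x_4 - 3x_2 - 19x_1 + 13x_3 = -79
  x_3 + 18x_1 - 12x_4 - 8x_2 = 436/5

x_1 = 3, x_2 = 0, x_3 = -2/5, x_4 = -14/5

Row-reduce the augmented matrix:
R1 ← R1 / (3).
R2 ← R2 + 1·R1.
R3 ← R3 + 19·R1.
R4 ← R4 − 18·R1.
R2 ← R2 / (44/3).
R1 ← R1 − 11/3·R2.
R3 ← R3 − 200/3·R2.
R4 ← R4 + 74·R2.
R3 ← R3 / (71).
R1 ← R1 − 13/4·R3.
R2 ← R2 + 5/4·R3.
R4 ← R4 + 135/2·R3.
R4 ← R4 / (-7603/781).
R1 ← R1 − 1277/1562·R4.
R2 ← R2 − 3747/1562·R4.
R3 ← R3 − 1726/781·R4.
Reading off the reduced rows gives x_1 = 3, x_2 = 0, x_3 = -2/5, x_4 = -14/5.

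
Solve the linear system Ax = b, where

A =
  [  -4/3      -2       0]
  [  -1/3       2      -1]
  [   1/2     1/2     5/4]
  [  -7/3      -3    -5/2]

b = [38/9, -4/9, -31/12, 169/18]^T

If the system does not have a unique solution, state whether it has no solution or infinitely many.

x_1 = -5/3, x_2 = -1, x_3 = -1

Row-reduce the augmented matrix:
R1 ← R1 / (-4/3).
R2 ← R2 + 1/3·R1.
R3 ← R3 − 1/2·R1.
R4 ← R4 + 7/3·R1.
R2 ← R2 / (5/2).
R1 ← R1 − 3/2·R2.
R3 ← R3 + 1/4·R2.
R4 ← R4 − 1/2·R2.
R3 ← R3 / (23/20).
R1 ← R1 − 3/5·R3.
R2 ← R2 + 2/5·R3.
R4 ← R4 + 23/10·R3.
R4 reduces to 0 = 0, so the extra equation is consistent.
Reading off the reduced rows gives x_1 = -5/3, x_2 = -1, x_3 = -1.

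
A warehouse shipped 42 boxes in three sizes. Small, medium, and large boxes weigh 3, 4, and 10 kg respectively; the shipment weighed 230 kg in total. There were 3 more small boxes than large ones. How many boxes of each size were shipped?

small boxes: 16, medium boxes: 13, large boxes: 13

Let s = small boxes, m = medium boxes, l = large boxes.
  s + l + m = 42
  3s + 4m + 10l = 230
  -l + s = 3
Row-reduce the augmented matrix:
R2 ← R2 − 3·R1.
R3 ← R3 − 1·R1.
R1 ← R1 − 1·R2.
R3 ← R3 + 1·R2.
R3 ← R3 / (5).
R1 ← R1 + 6·R3.
R2 ← R2 − 7·R3.
Reading off the reduced rows gives s = 16, m = 13, l = 13.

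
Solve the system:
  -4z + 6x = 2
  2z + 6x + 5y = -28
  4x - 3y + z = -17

x = -3, y = 0, z = -5

Row-reduce the augmented matrix:
R1 ← R1 / (6).
R2 ← R2 − 6·R1.
R3 ← R3 − 4·R1.
R2 ← R2 / (5).
R3 ← R3 + 3·R2.
R3 ← R3 / (109/15).
R1 ← R1 + 2/3·R3.
R2 ← R2 − 6/5·R3.
Reading off the reduced rows gives x = -3, y = 0, z = -5.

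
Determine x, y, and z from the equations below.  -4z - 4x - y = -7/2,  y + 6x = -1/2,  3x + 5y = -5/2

Row-reduce the augmented matrix:
R1 ← R1 / (-4).
R2 ← R2 − 6·R1.
R3 ← R3 − 3·R1.
R2 ← R2 / (-1/2).
R1 ← R1 − 1/4·R2.
R3 ← R3 − 17/4·R2.
R3 ← R3 / (-54).
R1 ← R1 + 2·R3.
R2 ← R2 − 12·R3.
Reading off the reduced rows gives x = 0, y = -1/2, z = 1.

x = 0, y = -1/2, z = 1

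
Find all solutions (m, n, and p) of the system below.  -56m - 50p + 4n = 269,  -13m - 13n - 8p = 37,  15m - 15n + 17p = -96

no solution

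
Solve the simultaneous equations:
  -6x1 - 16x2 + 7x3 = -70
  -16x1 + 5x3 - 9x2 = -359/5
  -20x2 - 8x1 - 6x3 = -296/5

Row-reduce the augmented matrix:
R1 ← R1 / (-6).
R2 ← R2 + 16·R1.
R3 ← R3 + 8·R1.
R2 ← R2 / (101/3).
R1 ← R1 − 8/3·R2.
R3 ← R3 − 4/3·R2.
R3 ← R3 / (-1494/101).
R1 ← R1 + 17/202·R3.
R2 ← R2 + 41/101·R3.
Reading off the reduced rows gives x1 = 12/5, x2 = 13/5, x3 = -2.

x1 = 12/5, x2 = 13/5, x3 = -2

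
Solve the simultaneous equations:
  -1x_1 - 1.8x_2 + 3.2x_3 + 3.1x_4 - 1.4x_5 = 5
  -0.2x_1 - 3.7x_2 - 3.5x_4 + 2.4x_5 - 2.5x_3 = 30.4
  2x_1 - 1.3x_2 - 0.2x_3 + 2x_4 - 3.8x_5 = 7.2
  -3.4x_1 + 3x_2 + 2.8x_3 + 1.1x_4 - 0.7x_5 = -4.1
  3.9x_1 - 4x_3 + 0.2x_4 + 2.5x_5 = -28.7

Row-reduce the augmented matrix:
R1 ← R1 / (-1).
R2 ← R2 + 1/5·R1.
R3 ← R3 − 2·R1.
R4 ← R4 + 17/5·R1.
R5 ← R5 − 39/10·R1.
R2 ← R2 / (-167/50).
R1 ← R1 − 9/5·R2.
R3 ← R3 + 49/10·R2.
R4 ← R4 − 228/25·R2.
R5 ← R5 + 351/50·R2.
R3 ← R3 / (18047/1670).
R1 ← R1 + 817/167·R3.
R2 ← R2 − 157/167·R3.
R4 ← R4 + 13906/835·R3.
R5 ← R5 − 25183/1670·R3.
R4 ← R4 / (113868/90235).
R1 ← R1 − 40719/36094·R4.
R2 ← R2 + 102/18047·R4.
R3 ← R3 − 23788/18047·R4.
R5 ← R5 − 387187/360940·R4.
R5 ← R5 / (5176331/506080).
R1 ← R1 − 122199/50608·R5.
R2 ← R2 − 1165/12652·R5.
R3 ← R3 − 25899/6326·R5.
R4 ← R4 + 97303/25304·R5.
Reading off the reduced rows gives x_1 = -6, x_2 = -6, x_3 = -2, x_4 = -4, x_5 = -5.

x_1 = -6, x_2 = -6, x_3 = -2, x_4 = -4, x_5 = -5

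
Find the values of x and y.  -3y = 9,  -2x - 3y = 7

x = 1, y = -3

Row-reduce the augmented matrix:
Swap R1 and R2.
R1 ← R1 / (-2).
R2 ← R2 / (-3).
R1 ← R1 − 3/2·R2.
Reading off the reduced rows gives x = 1, y = -3.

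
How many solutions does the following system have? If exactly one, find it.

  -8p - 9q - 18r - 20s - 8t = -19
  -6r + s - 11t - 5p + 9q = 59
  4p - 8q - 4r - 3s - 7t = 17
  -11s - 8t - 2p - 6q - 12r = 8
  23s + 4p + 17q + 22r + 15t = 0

no solution

Row-reduce:
R1 ← R1 / (-8).
R2 ← R2 + 5·R1.
R3 ← R3 − 4·R1.
R4 ← R4 + 2·R1.
R5 ← R5 − 4·R1.
R2 ← R2 / (117/8).
R1 ← R1 − 9/8·R2.
R3 ← R3 + 25/2·R2.
R4 ← R4 + 15/4·R2.
R5 ← R5 − 25/2·R2.
R3 ← R3 / (-332/39).
R1 ← R1 − 24/13·R3.
R2 ← R2 − 14/39·R3.
R4 ← R4 + 80/13·R3.
R5 ← R5 − 332/39·R3.
R4 ← R4 / (-123/83).
R1 ← R1 − 95/83·R4.
R2 ← R2 − 143/166·R4.
R3 ← R3 − 57/332·R4.
Row 5 reduces to 0 = -2, a contradiction. The system is inconsistent.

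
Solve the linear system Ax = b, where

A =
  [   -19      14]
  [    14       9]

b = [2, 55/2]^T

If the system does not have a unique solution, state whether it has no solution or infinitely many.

Row-reduce the augmented matrix:
R1 ← R1 / (-19).
R2 ← R2 − 14·R1.
R2 ← R2 / (367/19).
R1 ← R1 + 14/19·R2.
Reading off the reduced rows gives x_1 = 1, x_2 = 3/2.

x_1 = 1, x_2 = 3/2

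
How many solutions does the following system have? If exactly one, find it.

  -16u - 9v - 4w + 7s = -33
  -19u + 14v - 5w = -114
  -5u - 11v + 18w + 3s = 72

infinitely many solutions

Row-reduce:
R1 ← R1 / (-16).
R2 ← R2 + 19·R1.
R3 ← R3 + 5·R1.
R2 ← R2 / (395/16).
R1 ← R1 − 9/16·R2.
R3 ← R3 + 131/16·R2.
R3 ← R3 / (7571/395).
R1 ← R1 − 101/395·R3.
R2 ← R2 + 4/395·R3.
Rank is 3 with 4 unknowns, leaving s free.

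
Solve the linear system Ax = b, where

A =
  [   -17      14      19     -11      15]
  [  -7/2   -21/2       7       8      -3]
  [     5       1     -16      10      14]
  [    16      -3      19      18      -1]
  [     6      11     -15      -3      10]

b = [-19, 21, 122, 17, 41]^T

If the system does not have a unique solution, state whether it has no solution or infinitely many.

Row-reduce:
R1 ← R1 / (-17).
R2 ← R2 + 7/2·R1.
R3 ← R3 − 5·R1.
R4 ← R4 − 16·R1.
R5 ← R5 − 6·R1.
R2 ← R2 / (-455/34).
R1 ← R1 + 14/17·R2.
R3 ← R3 − 87/17·R2.
R4 ← R4 − 173/17·R2.
R5 ← R5 − 271/17·R2.
R3 ← R3 / (-120/13).
R1 ← R1 + 17/13·R3.
R2 ← R2 + 3/13·R3.
R4 ← R4 − 510/13·R3.
R5 ← R5 + 60/13·R3.
R4 ← R4 / (2131/35).
R1 ← R1 + 787/525·R4.
R2 ← R2 + 181/175·R4.
R3 ← R3 + 608/525·R4.
Row 5 reduces to 0 = 1, a contradiction. The system is inconsistent.

no solution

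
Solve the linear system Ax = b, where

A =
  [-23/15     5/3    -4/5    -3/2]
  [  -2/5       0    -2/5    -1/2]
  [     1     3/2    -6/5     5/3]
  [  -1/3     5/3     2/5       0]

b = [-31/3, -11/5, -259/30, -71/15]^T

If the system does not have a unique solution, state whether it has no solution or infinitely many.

no solution

Row-reduce:
R1 ← R1 / (-23/15).
R2 ← R2 + 2/5·R1.
R3 ← R3 − 1·R1.
R4 ← R4 + 1/3·R1.
R2 ← R2 / (-10/23).
R1 ← R1 + 25/23·R2.
R3 ← R3 − 119/46·R2.
R4 ← R4 − 30/23·R2.
R3 ← R3 / (-143/50).
R1 ← R1 − 1·R3.
R2 ← R2 − 11/25·R3.
Row 4 reduces to 0 = -1, a contradiction. The system is inconsistent.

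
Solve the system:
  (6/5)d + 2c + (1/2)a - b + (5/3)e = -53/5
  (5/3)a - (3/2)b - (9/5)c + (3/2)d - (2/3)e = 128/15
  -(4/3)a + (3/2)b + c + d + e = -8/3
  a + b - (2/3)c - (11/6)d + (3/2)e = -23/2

infinitely many solutions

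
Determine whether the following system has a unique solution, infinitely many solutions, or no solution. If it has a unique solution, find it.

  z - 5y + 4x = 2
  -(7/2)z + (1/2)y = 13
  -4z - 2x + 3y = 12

infinitely many solutions

Row-reduce:
R1 ← R1 / (4).
R3 ← R3 + 2·R1.
R2 ← R2 / (1/2).
R1 ← R1 + 5/4·R2.
R3 ← R3 − 1/2·R2.
Rank is 2 with 3 unknowns, leaving z free.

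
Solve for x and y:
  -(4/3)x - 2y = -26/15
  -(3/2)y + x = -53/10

x = -2, y = 11/5

From equation 2: x = -53/10 + 3/2·y.
Substitute into equation 1 and solve: y = 11/5.
Then x = -2.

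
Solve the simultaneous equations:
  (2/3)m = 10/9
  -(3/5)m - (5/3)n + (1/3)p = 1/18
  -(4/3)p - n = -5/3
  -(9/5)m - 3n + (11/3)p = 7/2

m = 5/3, n = -1/3, p = 3/2

Row-reduce the augmented matrix:
R1 ← R1 / (2/3).
R2 ← R2 + 3/5·R1.
R4 ← R4 + 9/5·R1.
R2 ← R2 / (-5/3).
R3 ← R3 + 1·R2.
R4 ← R4 + 3·R2.
R3 ← R3 / (-23/15).
R2 ← R2 + 1/5·R3.
R4 ← R4 − 46/15·R3.
R4 reduces to 0 = 0, so the extra equation is consistent.
Reading off the reduced rows gives m = 5/3, n = -1/3, p = 3/2.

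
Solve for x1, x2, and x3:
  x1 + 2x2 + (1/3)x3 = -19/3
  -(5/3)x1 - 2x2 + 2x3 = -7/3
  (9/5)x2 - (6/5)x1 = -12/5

x1 = -1, x2 = -2, x3 = -4

Row-reduce the augmented matrix:
R2 ← R2 + 5/3·R1.
R3 ← R3 + 6/5·R1.
R2 ← R2 / (4/3).
R1 ← R1 − 2·R2.
R3 ← R3 − 21/5·R2.
R3 ← R3 / (-153/20).
R1 ← R1 + 7/2·R3.
R2 ← R2 − 23/12·R3.
Reading off the reduced rows gives x1 = -1, x2 = -2, x3 = -4.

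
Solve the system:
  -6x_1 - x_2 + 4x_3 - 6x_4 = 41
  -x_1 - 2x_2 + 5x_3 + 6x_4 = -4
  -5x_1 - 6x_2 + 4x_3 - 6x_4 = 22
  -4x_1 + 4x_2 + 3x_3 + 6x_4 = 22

Row-reduce the augmented matrix:
R1 ← R1 / (-6).
R2 ← R2 + 1·R1.
R3 ← R3 + 5·R1.
R4 ← R4 + 4·R1.
R2 ← R2 / (-11/6).
R1 ← R1 − 1/6·R2.
R3 ← R3 + 31/6·R2.
R4 ← R4 − 14/3·R2.
R3 ← R3 / (-127/11).
R1 ← R1 + 3/11·R3.
R2 ← R2 + 26/11·R3.
R4 ← R4 − 125/11·R3.
R4 ← R4 / (942/127).
R1 ← R1 − 270/127·R4.
R2 ← R2 − 54/127·R4.
R3 ← R3 − 228/127·R4.
Reading off the reduced rows gives x_1 = -4, x_2 = 3, x_3 = 2, x_4 = -2.

x_1 = -4, x_2 = 3, x_3 = 2, x_4 = -2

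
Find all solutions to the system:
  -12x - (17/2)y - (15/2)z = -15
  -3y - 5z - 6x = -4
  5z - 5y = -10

Row-reduce:
R1 ← R1 / (-12).
R2 ← R2 + 6·R1.
R2 ← R2 / (5/4).
R1 ← R1 − 17/24·R2.
R3 ← R3 + 5·R2.
Row 3 reduces to 0 = 4, a contradiction. The system is inconsistent.

no solution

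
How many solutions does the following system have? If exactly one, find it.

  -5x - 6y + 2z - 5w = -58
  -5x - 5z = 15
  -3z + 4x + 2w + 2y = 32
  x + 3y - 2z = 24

Row-reduce the augmented matrix:
R1 ← R1 / (-5).
R2 ← R2 + 5·R1.
R3 ← R3 − 4·R1.
R4 ← R4 − 1·R1.
R2 ← R2 / (6).
R1 ← R1 − 6/5·R2.
R3 ← R3 + 14/5·R2.
R4 ← R4 − 9/5·R2.
R3 ← R3 / (-14/3).
R1 ← R1 − 1·R3.
R2 ← R2 + 7/6·R3.
R4 ← R4 − 1/2·R3.
R4 ← R4 / (-69/28).
R1 ← R1 − 1/14·R4.
R2 ← R2 − 3/4·R4.
R3 ← R3 + 1/14·R4.
Reading off the reduced rows gives x = 1, y = 5, z = -4, w = 3.

x = 1, y = 5, z = -4, w = 3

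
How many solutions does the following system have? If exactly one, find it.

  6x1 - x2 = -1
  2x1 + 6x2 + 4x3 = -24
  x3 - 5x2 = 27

x1 = -1, x2 = -5, x3 = 2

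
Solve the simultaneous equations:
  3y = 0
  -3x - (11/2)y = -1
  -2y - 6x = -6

no solution

Row-reduce:
Swap R1 and R2.
R1 ← R1 / (-3).
R3 ← R3 + 6·R1.
R2 ← R2 / (3).
R1 ← R1 − 11/6·R2.
R3 ← R3 − 9·R2.
Row 3 reduces to 0 = -4, a contradiction. The system is inconsistent.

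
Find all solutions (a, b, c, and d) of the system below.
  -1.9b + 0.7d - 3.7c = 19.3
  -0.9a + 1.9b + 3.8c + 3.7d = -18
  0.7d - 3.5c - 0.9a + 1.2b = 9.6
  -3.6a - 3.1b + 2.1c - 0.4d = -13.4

Row-reduce the augmented matrix:
Swap R1 and R2.
R1 ← R1 / (-9/10).
R3 ← R3 + 9/10·R1.
R4 ← R4 + 18/5·R1.
R2 ← R2 / (-19/10).
R1 ← R1 + 19/9·R2.
R3 ← R3 + 7/10·R2.
R4 ← R4 + 107/10·R2.
R3 ← R3 / (-564/95).
R1 ← R1 + 1/9·R3.
R2 ← R2 − 37/19·R3.
R4 ← R4 − 147/19·R3.
R4 ← R4 / (-43969/1880).
R1 ← R1 + 49013/10152·R4.
R2 ← R2 + 1621/1128·R4.
R3 ← R3 − 619/1128·R4.
Reading off the reduced rows gives a = 3, b = -2, c = -4, d = 1.

a = 3, b = -2, c = -4, d = 1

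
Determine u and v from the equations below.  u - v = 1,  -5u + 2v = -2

Row-reduce the augmented matrix:
R2 ← R2 + 5·R1.
R2 ← R2 / (-3).
R1 ← R1 + 1·R2.
Reading off the reduced rows gives u = 0, v = -1.

u = 0, v = -1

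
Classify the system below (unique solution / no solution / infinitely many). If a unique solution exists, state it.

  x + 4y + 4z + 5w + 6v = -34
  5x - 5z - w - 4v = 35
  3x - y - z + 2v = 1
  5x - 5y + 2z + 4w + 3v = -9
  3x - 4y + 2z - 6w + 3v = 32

Row-reduce the augmented matrix:
R2 ← R2 − 5·R1.
R3 ← R3 − 3·R1.
R4 ← R4 − 5·R1.
R5 ← R5 − 3·R1.
R2 ← R2 / (-20).
R1 ← R1 − 4·R2.
R3 ← R3 + 13·R2.
R4 ← R4 + 25·R2.
R5 ← R5 + 16·R2.
R3 ← R3 / (13/4).
R1 ← R1 + 1·R3.
R2 ← R2 − 5/4·R3.
R4 ← R4 − 53/4·R3.
R5 ← R5 − 10·R3.
R4 ← R4 / (244/65).
R1 ← R1 − 5/13·R4.
R2 ← R2 − 37/65·R4.
R3 ← R3 − 38/65·R4.
R5 ← R5 + 393/65·R4.
R5 ← R5 / (-5285/244).
R1 ← R1 − 497/244·R5.
R2 ← R2 − 189/244·R5.
R3 ← R3 − 407/122·R5.
R4 ← R4 + 609/244·R5.
Reading off the reduced rows gives x = 5, y = 1, z = 3, w = -5, v = -5.

x = 5, y = 1, z = 3, w = -5, v = -5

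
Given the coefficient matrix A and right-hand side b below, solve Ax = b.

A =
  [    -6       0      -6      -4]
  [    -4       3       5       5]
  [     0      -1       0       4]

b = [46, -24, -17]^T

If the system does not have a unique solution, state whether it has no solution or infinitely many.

infinitely many solutions

Row-reduce:
R1 ← R1 / (-6).
R2 ← R2 + 4·R1.
R2 ← R2 / (3).
R3 ← R3 + 1·R2.
R3 ← R3 / (3).
R1 ← R1 − 1·R3.
R2 ← R2 − 3·R3.
Rank is 3 with 4 unknowns, leaving x_4 free.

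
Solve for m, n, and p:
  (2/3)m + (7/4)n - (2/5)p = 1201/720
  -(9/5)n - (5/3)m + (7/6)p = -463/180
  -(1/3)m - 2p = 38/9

m = -2/3, n = 3/4, p = -2

Row-reduce the augmented matrix:
R1 ← R1 / (2/3).
R2 ← R2 + 5/3·R1.
R3 ← R3 + 1/3·R1.
R2 ← R2 / (103/40).
R1 ← R1 − 21/8·R2.
R3 ← R3 − 7/8·R2.
R3 ← R3 / (-6973/3090).
R1 ← R1 + 793/1030·R3.
R2 ← R2 − 20/309·R3.
Reading off the reduced rows gives m = -2/3, n = 3/4, p = -2.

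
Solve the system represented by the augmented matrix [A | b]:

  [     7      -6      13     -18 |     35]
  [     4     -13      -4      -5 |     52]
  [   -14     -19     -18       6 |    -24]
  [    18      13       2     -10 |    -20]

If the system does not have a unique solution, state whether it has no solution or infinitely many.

x_1 = 6, x_2 = -6, x_3 = 5, x_4 = 6

Row-reduce the augmented matrix:
R1 ← R1 / (7).
R2 ← R2 − 4·R1.
R3 ← R3 + 14·R1.
R4 ← R4 − 18·R1.
R2 ← R2 / (-67/7).
R1 ← R1 + 6/7·R2.
R3 ← R3 + 31·R2.
R4 ← R4 − 199/7·R2.
R3 ← R3 / (3016/67).
R1 ← R1 − 193/67·R3.
R2 ← R2 − 80/67·R3.
R4 ← R4 + 4380/67·R3.
R4 ← R4 / (-12399/754).
R1 ← R1 + 89/3016·R4.
R2 ← R2 − 263/377·R4.
R3 ← R3 + 3157/3016·R4.
Reading off the reduced rows gives x_1 = 6, x_2 = -6, x_3 = 5, x_4 = 6.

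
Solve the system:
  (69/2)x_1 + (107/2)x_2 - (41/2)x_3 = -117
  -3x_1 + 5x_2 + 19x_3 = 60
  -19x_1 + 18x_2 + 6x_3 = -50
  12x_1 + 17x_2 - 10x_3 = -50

Row-reduce:
R1 ← R1 / (69/2).
R2 ← R2 + 3·R1.
R3 ← R3 + 19·R1.
R4 ← R4 − 12·R1.
R2 ← R2 / (222/23).
R1 ← R1 − 107/69·R2.
R3 ← R3 − 3275/69·R2.
R4 ← R4 + 37/23·R2.
R3 ← R3 / (-9985/111).
R1 ← R1 + 373/111·R3.
R2 ← R2 − 66/37·R3.
Row 4 reduces to 0 = -1, a contradiction. The system is inconsistent.

no solution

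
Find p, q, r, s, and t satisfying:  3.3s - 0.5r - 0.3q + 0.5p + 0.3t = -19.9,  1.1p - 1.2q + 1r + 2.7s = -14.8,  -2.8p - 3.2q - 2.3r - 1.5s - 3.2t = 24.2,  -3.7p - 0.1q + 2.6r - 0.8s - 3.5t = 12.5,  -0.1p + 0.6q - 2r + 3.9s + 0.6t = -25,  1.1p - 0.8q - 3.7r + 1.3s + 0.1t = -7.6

Row-reduce the augmented matrix:
R1 ← R1 / (1/2).
R2 ← R2 − 11/10·R1.
R3 ← R3 + 14/5·R1.
R4 ← R4 + 37/10·R1.
R5 ← R5 + 1/10·R1.
R6 ← R6 − 11/10·R1.
R2 ← R2 / (-27/50).
R1 ← R1 + 3/5·R2.
R3 ← R3 + 122/25·R2.
R4 ← R4 + 58/25·R2.
R5 ← R5 − 27/50·R2.
R6 ← R6 + 7/50·R2.
R3 ← R3 / (-2167/90).
R1 ← R1 + 10/3·R3.
R2 ← R2 + 35/9·R3.
R4 ← R4 + 911/90·R3.
R6 ← R6 + 283/90·R3.
R4 ← R4 / (203142/10835).
R1 ← R1 − 7825/2167·R4.
R2 ← R2 + 2067/2167·R4.
R3 ← R3 + 5237/2167·R4.
R6 ← R6 + 268209/21670·R4.
Swap R5 and R6.
R5 ← R5 / (-39811/33857).
R1 ← R1 − 26351/33857·R5.
R2 ← R2 − 16538/33857·R5.
R3 ← R3 + 7615/33857·R5.
R4 ← R4 + 565/33857·R5.
R6 reduces to 0 = 0, so the extra equation is consistent.
Reading off the reduced rows gives p = -2, q = -3, r = 0, s = -6, t = 0.

p = -2, q = -3, r = 0, s = -6, t = 0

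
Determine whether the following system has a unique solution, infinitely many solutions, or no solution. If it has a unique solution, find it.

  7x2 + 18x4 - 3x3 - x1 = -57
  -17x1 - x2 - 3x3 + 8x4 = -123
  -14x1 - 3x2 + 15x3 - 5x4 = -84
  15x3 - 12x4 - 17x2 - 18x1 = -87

Row-reduce the augmented matrix:
R1 ← R1 / (-1).
R2 ← R2 + 17·R1.
R3 ← R3 + 14·R1.
R4 ← R4 + 18·R1.
R2 ← R2 / (-120).
R1 ← R1 + 7·R2.
R3 ← R3 + 101·R2.
R4 ← R4 + 143·R2.
R3 ← R3 / (83/5).
R1 ← R1 − 1/5·R3.
R2 ← R2 + 2/5·R3.
R4 ← R4 − 59/5·R3.
R4 ← R4 / (3903/166).
R1 ← R1 + 45/83·R4.
R2 ← R2 − 775/332·R4.
R3 ← R3 + 371/996·R4.
Reading off the reduced rows gives x1 = 6, x2 = 0, x3 = -1, x4 = -3.

x1 = 6, x2 = 0, x3 = -1, x4 = -3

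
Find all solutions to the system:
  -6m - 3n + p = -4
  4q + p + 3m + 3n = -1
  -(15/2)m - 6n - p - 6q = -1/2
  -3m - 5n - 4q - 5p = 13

infinitely many solutions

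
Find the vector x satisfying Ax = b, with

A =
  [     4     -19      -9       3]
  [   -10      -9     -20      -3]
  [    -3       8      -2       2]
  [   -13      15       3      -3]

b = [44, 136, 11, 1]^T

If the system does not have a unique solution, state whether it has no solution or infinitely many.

Row-reduce the augmented matrix:
R1 ← R1 / (4).
R2 ← R2 + 10·R1.
R3 ← R3 + 3·R1.
R4 ← R4 + 13·R1.
R2 ← R2 / (-113/2).
R1 ← R1 + 19/4·R2.
R3 ← R3 + 25/4·R2.
R4 ← R4 + 187/4·R2.
R3 ← R3 / (-915/226).
R1 ← R1 − 299/226·R3.
R2 ← R2 − 85/113·R3.
R4 ← R4 − 2015/226·R3.
R4 ← R4 / (2066/183).
R1 ← R1 − 1462/915·R4.
R2 ← R2 − 113/183·R4.
R3 ← R3 + 848/915·R4.
Reading off the reduced rows gives x_1 = -1, x_2 = 0, x_3 = -6, x_4 = -2.

x_1 = -1, x_2 = 0, x_3 = -6, x_4 = -2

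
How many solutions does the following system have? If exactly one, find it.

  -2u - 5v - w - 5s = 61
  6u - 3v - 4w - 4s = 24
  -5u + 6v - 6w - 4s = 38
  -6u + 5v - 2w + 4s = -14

Row-reduce the augmented matrix:
R1 ← R1 / (-2).
R2 ← R2 − 6·R1.
R3 ← R3 + 5·R1.
R4 ← R4 + 6·R1.
R2 ← R2 / (-18).
R1 ← R1 − 5/2·R2.
R3 ← R3 − 37/2·R2.
R4 ← R4 − 20·R2.
R3 ← R3 / (-385/36).
R1 ← R1 + 17/36·R3.
R2 ← R2 − 7/18·R3.
R4 ← R4 + 61/9·R3.
R4 ← R4 / (1878/385).
R1 ← R1 − 134/385·R4.
R2 ← R2 − 36/55·R4.
R3 ← R3 − 397/385·R4.
Reading off the reduced rows gives u = -4, v = -4, w = -3, s = -6.

u = -4, v = -4, w = -3, s = -6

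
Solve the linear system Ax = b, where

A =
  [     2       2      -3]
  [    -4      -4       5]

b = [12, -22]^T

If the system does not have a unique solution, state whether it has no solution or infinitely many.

infinitely many solutions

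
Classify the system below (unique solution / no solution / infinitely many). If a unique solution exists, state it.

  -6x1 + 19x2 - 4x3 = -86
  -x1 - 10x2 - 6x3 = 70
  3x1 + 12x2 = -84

Row-reduce the augmented matrix:
R1 ← R1 / (-6).
R2 ← R2 + 1·R1.
R3 ← R3 − 3·R1.
R2 ← R2 / (-79/6).
R1 ← R1 + 19/6·R2.
R3 ← R3 − 43/2·R2.
R3 ← R3 / (-846/79).
R1 ← R1 − 154/79·R3.
R2 ← R2 − 32/79·R3.
Reading off the reduced rows gives x1 = -4, x2 = -6, x3 = -1.

x1 = -4, x2 = -6, x3 = -1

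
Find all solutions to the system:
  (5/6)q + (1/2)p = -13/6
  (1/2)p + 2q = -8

p = 4, q = -5

Row-reduce the augmented matrix:
R1 ← R1 / (1/2).
R2 ← R2 − 1/2·R1.
R2 ← R2 / (7/6).
R1 ← R1 − 5/3·R2.
Reading off the reduced rows gives p = 4, q = -5.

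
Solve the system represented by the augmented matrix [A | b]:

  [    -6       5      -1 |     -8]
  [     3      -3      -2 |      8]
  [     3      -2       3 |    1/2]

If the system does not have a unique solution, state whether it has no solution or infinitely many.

no solution

Row-reduce:
R1 ← R1 / (-6).
R2 ← R2 − 3·R1.
R3 ← R3 − 3·R1.
R2 ← R2 / (-1/2).
R1 ← R1 + 5/6·R2.
R3 ← R3 − 1/2·R2.
Row 3 reduces to 0 = 1/2, a contradiction. The system is inconsistent.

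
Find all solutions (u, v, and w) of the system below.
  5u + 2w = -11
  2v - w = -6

infinitely many solutions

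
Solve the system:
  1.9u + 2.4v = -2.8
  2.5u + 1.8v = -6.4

u = -4, v = 2

Row-reduce the augmented matrix:
R1 ← R1 / (19/10).
R2 ← R2 − 5/2·R1.
R2 ← R2 / (-129/95).
R1 ← R1 − 24/19·R2.
Reading off the reduced rows gives u = -4, v = 2.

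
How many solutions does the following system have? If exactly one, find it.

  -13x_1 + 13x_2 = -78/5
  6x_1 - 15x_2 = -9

x_1 = 3, x_2 = 9/5

Row-reduce the augmented matrix:
R1 ← R1 / (-13).
R2 ← R2 − 6·R1.
R2 ← R2 / (-9).
R1 ← R1 + 1·R2.
Reading off the reduced rows gives x_1 = 3, x_2 = 9/5.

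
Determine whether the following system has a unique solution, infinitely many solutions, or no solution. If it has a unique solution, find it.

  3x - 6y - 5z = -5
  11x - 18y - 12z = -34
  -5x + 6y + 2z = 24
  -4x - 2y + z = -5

Row-reduce the augmented matrix:
R1 ← R1 / (3).
R2 ← R2 − 11·R1.
R3 ← R3 + 5·R1.
R4 ← R4 + 4·R1.
R2 ← R2 / (4).
R1 ← R1 + 2·R2.
R3 ← R3 + 4·R2.
R4 ← R4 + 10·R2.
Swap R3 and R4.
R3 ← R3 / (61/6).
R1 ← R1 − 3/2·R3.
R2 ← R2 − 19/12·R3.
R4 reduces to 0 = 0, so the extra equation is consistent.
Reading off the reduced rows gives x = -2, y = 4, z = -5.

x = -2, y = 4, z = -5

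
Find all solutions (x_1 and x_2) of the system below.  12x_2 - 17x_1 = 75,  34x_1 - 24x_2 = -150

infinitely many solutions

Row-reduce:
R1 ← R1 / (-17).
R2 ← R2 − 34·R1.
Rank is 1 with 2 unknowns, leaving x_2 free.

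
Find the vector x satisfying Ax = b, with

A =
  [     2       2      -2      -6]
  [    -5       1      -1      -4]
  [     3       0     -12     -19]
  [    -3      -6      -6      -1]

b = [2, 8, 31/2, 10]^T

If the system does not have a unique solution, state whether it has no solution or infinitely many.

no solution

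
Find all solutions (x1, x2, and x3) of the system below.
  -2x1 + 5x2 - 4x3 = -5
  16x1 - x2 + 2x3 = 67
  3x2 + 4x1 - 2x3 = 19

Row-reduce:
R1 ← R1 / (-2).
R2 ← R2 − 16·R1.
R3 ← R3 − 4·R1.
R2 ← R2 / (39).
R1 ← R1 + 5/2·R2.
R3 ← R3 − 13·R2.
Rank is 2 with 3 unknowns, leaving x3 free.

infinitely many solutions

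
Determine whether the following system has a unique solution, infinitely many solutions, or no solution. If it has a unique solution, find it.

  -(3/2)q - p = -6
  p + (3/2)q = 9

Row-reduce:
R1 ← R1 / (-1).
R2 ← R2 − 1·R1.
Row 2 reduces to 0 = 3, a contradiction. The system is inconsistent.

no solution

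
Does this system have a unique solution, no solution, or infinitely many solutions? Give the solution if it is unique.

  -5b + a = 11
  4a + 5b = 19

a = 6, b = -1

Row-reduce the augmented matrix:
R2 ← R2 − 4·R1.
R2 ← R2 / (25).
R1 ← R1 + 5·R2.
Reading off the reduced rows gives a = 6, b = -1.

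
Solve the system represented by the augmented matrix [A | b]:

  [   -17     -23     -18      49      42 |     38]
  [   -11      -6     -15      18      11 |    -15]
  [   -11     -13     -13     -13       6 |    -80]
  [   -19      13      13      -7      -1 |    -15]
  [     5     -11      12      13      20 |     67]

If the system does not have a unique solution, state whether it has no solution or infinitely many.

no solution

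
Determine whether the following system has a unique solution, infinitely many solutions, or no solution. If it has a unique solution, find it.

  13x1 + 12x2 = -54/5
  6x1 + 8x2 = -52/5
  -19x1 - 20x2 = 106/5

x1 = 6/5, x2 = -11/5

Row-reduce the augmented matrix:
R1 ← R1 / (13).
R2 ← R2 − 6·R1.
R3 ← R3 + 19·R1.
R2 ← R2 / (32/13).
R1 ← R1 − 12/13·R2.
R3 ← R3 + 32/13·R2.
R3 reduces to 0 = 0, so the extra equation is consistent.
Reading off the reduced rows gives x1 = 6/5, x2 = -11/5.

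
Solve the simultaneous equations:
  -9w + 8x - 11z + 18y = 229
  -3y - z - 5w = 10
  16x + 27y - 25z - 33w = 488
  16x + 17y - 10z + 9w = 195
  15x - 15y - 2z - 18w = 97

x = 6, y = 5, z = -5, w = -4

Row-reduce the augmented matrix:
R1 ← R1 / (8).
R3 ← R3 − 16·R1.
R4 ← R4 − 16·R1.
R5 ← R5 − 15·R1.
R2 ← R2 / (-3).
R1 ← R1 − 9/4·R2.
R3 ← R3 + 9·R2.
R4 ← R4 + 19·R2.
R5 ← R5 + 195/4·R2.
Swap R3 and R4.
R3 ← R3 / (55/3).
R1 ← R1 + 17/8·R3.
R2 ← R2 − 1/3·R3.
R5 ← R5 − 279/8·R3.
Swap R4 and R5.
R4 ← R4 / (-1259/40).
R1 ← R1 − 77/40·R4.
R2 ← R2 − 3/5·R4.
R3 ← R3 − 16/5·R4.
R5 reduces to 0 = 0, so the extra equation is consistent.
Reading off the reduced rows gives x = 6, y = 5, z = -5, w = -4.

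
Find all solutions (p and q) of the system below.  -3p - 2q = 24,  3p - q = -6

p = -4, q = -6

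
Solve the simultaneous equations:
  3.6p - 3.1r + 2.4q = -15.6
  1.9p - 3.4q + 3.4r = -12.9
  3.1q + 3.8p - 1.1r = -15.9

p = -5, q = 1, r = 0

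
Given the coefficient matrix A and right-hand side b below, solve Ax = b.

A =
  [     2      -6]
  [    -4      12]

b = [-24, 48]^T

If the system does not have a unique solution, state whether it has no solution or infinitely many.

infinitely many solutions

Row-reduce:
R1 ← R1 / (2).
R2 ← R2 + 4·R1.
Rank is 1 with 2 unknowns, leaving x_2 free.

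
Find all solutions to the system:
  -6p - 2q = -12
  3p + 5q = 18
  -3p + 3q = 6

p = 1, q = 3

Row-reduce the augmented matrix:
R1 ← R1 / (-6).
R2 ← R2 − 3·R1.
R3 ← R3 + 3·R1.
R2 ← R2 / (4).
R1 ← R1 − 1/3·R2.
R3 ← R3 − 4·R2.
R3 reduces to 0 = 0, so the extra equation is consistent.
Reading off the reduced rows gives p = 1, q = 3.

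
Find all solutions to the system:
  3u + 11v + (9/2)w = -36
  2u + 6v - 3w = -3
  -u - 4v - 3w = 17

no solution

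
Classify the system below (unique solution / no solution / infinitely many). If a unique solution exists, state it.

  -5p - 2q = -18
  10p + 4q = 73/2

Row-reduce:
R1 ← R1 / (-5).
R2 ← R2 − 10·R1.
Row 2 reduces to 0 = 1/2, a contradiction. The system is inconsistent.

no solution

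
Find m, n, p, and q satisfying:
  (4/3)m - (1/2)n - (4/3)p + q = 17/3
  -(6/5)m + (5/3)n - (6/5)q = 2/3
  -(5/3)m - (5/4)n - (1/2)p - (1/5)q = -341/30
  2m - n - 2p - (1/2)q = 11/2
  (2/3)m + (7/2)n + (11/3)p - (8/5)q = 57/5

m = 4, n = 4, p = -1, q = 1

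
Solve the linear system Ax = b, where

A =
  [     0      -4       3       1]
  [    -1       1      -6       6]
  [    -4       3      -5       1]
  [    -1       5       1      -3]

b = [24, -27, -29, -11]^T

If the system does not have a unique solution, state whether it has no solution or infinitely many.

x_1 = 0, x_2 = -3, x_3 = 4, x_4 = 0

Row-reduce the augmented matrix:
Swap R1 and R2.
R1 ← R1 / (-1).
R3 ← R3 + 4·R1.
R4 ← R4 + 1·R1.
R2 ← R2 / (-4).
R1 ← R1 + 1·R2.
R3 ← R3 + 1·R2.
R4 ← R4 − 4·R2.
R3 ← R3 / (73/4).
R1 ← R1 − 21/4·R3.
R2 ← R2 + 3/4·R3.
R4 ← R4 − 10·R3.
R4 ← R4 / (346/73).
R1 ← R1 − 32/73·R4.
R2 ← R2 + 88/73·R4.
R3 ← R3 + 93/73·R4.
Reading off the reduced rows gives x_1 = 0, x_2 = -3, x_3 = 4, x_4 = 0.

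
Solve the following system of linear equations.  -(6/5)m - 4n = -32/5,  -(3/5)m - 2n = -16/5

infinitely many solutions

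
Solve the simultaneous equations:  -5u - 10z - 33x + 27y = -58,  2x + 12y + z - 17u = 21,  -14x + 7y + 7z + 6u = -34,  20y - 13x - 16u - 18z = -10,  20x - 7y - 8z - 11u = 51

no solution

Row-reduce:
R1 ← R1 / (-33).
R2 ← R2 − 2·R1.
R3 ← R3 + 14·R1.
R4 ← R4 + 13·R1.
R5 ← R5 − 20·R1.
R2 ← R2 / (150/11).
R1 ← R1 + 9/11·R2.
R3 ← R3 + 49/11·R2.
R4 ← R4 − 103/11·R2.
R5 ← R5 − 103/11·R2.
R3 ← R3 / (5117/450).
R1 ← R1 − 49/150·R3.
R2 ← R2 − 13/450·R3.
R4 ← R4 + 6449/450·R3.
R5 ← R5 + 6449/450·R3.
R4 ← R4 / (4926/5117).
R1 ← R1 + 700/731·R4.
R2 ← R2 + 6525/5117·R4.
R3 ← R3 − 1111/5117·R4.
R5 ← R5 − 4926/5117·R4.
Row 5 reduces to 0 = 3, a contradiction. The system is inconsistent.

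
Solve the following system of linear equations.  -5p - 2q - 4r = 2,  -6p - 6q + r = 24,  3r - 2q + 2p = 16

p = 2, q = -6, r = 0

Row-reduce the augmented matrix:
R1 ← R1 / (-5).
R2 ← R2 + 6·R1.
R3 ← R3 − 2·R1.
R2 ← R2 / (-18/5).
R1 ← R1 − 2/5·R2.
R3 ← R3 + 14/5·R2.
R3 ← R3 / (-28/9).
R1 ← R1 − 13/9·R3.
R2 ← R2 + 29/18·R3.
Reading off the reduced rows gives p = 2, q = -6, r = 0.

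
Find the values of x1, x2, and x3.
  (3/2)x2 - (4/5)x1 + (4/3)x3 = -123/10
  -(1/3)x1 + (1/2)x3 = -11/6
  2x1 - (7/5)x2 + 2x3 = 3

Row-reduce the augmented matrix:
R1 ← R1 / (-4/5).
R2 ← R2 + 1/3·R1.
R3 ← R3 − 2·R1.
R2 ← R2 / (-5/8).
R1 ← R1 + 15/8·R2.
R3 ← R3 − 47/20·R2.
R3 ← R3 / (1153/225).
R1 ← R1 + 3/2·R3.
R2 ← R2 − 4/45·R3.
Reading off the reduced rows gives x1 = 1, x2 = -5, x3 = -3.

x1 = 1, x2 = -5, x3 = -3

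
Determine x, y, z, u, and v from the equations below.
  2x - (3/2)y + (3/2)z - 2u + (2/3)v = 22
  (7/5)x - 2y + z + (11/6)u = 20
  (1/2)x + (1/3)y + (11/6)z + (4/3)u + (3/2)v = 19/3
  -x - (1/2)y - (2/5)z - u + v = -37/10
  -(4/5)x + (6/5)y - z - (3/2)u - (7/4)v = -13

x = 5, y = -5, z = 3, u = 0, v = 0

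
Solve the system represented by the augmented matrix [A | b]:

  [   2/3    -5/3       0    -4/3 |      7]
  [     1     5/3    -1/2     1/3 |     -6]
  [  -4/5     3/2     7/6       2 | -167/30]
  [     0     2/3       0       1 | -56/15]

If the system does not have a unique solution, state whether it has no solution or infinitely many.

Row-reduce the augmented matrix:
R1 ← R1 / (2/3).
R2 ← R2 − 1·R1.
R3 ← R3 + 4/5·R1.
R2 ← R2 / (25/6).
R1 ← R1 + 5/2·R2.
R3 ← R3 + 1/2·R2.
R4 ← R4 − 2/3·R2.
R3 ← R3 / (83/75).
R1 ← R1 + 3/10·R3.
R2 ← R2 + 3/25·R3.
R4 ← R4 − 2/25·R3.
R4 ← R4 / (719/1245).
R1 ← R1 + 69/166·R4.
R2 ← R2 − 263/415·R4.
R3 ← R3 − 51/83·R4.
Reading off the reduced rows gives x_1 = 0, x_2 = -13/5, x_3 = 2, x_4 = -2.

x_1 = 0, x_2 = -13/5, x_3 = 2, x_4 = -2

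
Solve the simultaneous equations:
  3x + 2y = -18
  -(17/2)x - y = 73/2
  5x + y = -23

Row-reduce:
R1 ← R1 / (3).
R2 ← R2 + 17/2·R1.
R3 ← R3 − 5·R1.
R2 ← R2 / (14/3).
R1 ← R1 − 2/3·R2.
R3 ← R3 + 7/3·R2.
Row 3 reduces to 0 = -1/4, a contradiction. The system is inconsistent.

no solution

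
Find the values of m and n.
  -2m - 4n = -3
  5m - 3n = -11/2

m = -1/2, n = 1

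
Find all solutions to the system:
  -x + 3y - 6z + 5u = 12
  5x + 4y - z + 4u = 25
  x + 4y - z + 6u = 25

infinitely many solutions

Row-reduce:
R1 ← R1 / (-1).
R2 ← R2 − 5·R1.
R3 ← R3 − 1·R1.
R2 ← R2 / (19).
R1 ← R1 + 3·R2.
R3 ← R3 − 7·R2.
R3 ← R3 / (84/19).
R1 ← R1 − 21/19·R3.
R2 ← R2 + 31/19·R3.
Rank is 3 with 4 unknowns, leaving u free.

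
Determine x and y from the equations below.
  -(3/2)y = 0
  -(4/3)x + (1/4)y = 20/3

Row-reduce the augmented matrix:
Swap R1 and R2.
R1 ← R1 / (-4/3).
R2 ← R2 / (-3/2).
R1 ← R1 + 3/16·R2.
Reading off the reduced rows gives x = -5, y = 0.

x = -5, y = 0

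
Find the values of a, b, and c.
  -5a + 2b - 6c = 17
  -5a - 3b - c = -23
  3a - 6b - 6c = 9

a = 3, b = 4, c = -4

Row-reduce the augmented matrix:
R1 ← R1 / (-5).
R2 ← R2 + 5·R1.
R3 ← R3 − 3·R1.
R2 ← R2 / (-5).
R1 ← R1 + 2/5·R2.
R3 ← R3 + 24/5·R2.
R3 ← R3 / (-72/5).
R1 ← R1 − 4/5·R3.
R2 ← R2 + 1·R3.
Reading off the reduced rows gives a = 3, b = 4, c = -4.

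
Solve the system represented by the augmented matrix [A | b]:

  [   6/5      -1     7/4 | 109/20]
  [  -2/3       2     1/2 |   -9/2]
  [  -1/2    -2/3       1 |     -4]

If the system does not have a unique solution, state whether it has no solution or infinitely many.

x_1 = 6, x_2 = 0, x_3 = -1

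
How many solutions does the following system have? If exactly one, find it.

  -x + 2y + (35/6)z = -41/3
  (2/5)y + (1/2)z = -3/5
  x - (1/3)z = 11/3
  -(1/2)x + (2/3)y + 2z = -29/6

no solution

Row-reduce:
R1 ← R1 / (-1).
R3 ← R3 − 1·R1.
R4 ← R4 + 1/2·R1.
R2 ← R2 / (2/5).
R1 ← R1 + 2·R2.
R3 ← R3 − 2·R2.
R4 ← R4 + 1/3·R2.
R3 ← R3 / (3).
R1 ← R1 + 10/3·R3.
R2 ← R2 − 5/4·R3.
R4 ← R4 + 1/2·R3.
Row 4 reduces to 0 = 1/3, a contradiction. The system is inconsistent.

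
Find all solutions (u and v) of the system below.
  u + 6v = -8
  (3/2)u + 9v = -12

infinitely many solutions

Row-reduce:
R2 ← R2 − 3/2·R1.
Rank is 1 with 2 unknowns, leaving v free.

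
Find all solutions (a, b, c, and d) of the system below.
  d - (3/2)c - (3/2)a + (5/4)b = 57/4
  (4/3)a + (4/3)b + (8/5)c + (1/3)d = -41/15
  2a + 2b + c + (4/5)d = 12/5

Row-reduce:
R1 ← R1 / (-3/2).
R2 ← R2 − 4/3·R1.
R3 ← R3 − 2·R1.
R2 ← R2 / (22/9).
R1 ← R1 + 5/6·R2.
R3 ← R3 − 11/3·R2.
R3 ← R3 / (-7/5).
R1 ← R1 − 12/11·R3.
R2 ← R2 − 6/55·R3.
Rank is 3 with 4 unknowns, leaving d free.

infinitely many solutions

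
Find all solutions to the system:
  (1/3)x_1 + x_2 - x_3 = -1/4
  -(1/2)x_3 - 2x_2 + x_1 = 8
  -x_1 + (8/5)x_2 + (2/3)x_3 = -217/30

x_1 = 3/2, x_2 = -11/4, x_3 = -2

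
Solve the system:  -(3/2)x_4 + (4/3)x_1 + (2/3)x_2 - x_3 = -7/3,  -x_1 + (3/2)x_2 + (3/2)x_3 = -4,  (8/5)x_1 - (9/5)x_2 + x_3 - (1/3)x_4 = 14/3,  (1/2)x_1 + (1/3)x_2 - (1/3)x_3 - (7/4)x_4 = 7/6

x_1 = -2, x_2 = -4, x_3 = 0, x_4 = -2

Row-reduce the augmented matrix:
R1 ← R1 / (4/3).
R2 ← R2 + 1·R1.
R3 ← R3 − 8/5·R1.
R4 ← R4 − 1/2·R1.
R2 ← R2 / (2).
R1 ← R1 − 1/2·R2.
R3 ← R3 + 13/5·R2.
R4 ← R4 − 1/12·R2.
R3 ← R3 / (127/40).
R1 ← R1 + 15/16·R3.
R2 ← R2 − 3/8·R3.
R4 ← R4 − 1/96·R3.
R4 ← R4 / (-5215/4572).
R1 ← R1 + 107/127·R4.
R2 ← R2 + 143/254·R4.
R3 ← R3 − 1/762·R4.
Reading off the reduced rows gives x_1 = -2, x_2 = -4, x_3 = 0, x_4 = -2.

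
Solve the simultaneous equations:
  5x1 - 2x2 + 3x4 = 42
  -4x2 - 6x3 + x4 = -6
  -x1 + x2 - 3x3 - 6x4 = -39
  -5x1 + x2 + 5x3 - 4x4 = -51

x1 = 6, x2 = 3, x3 = 0, x4 = 6

Row-reduce the augmented matrix:
R1 ← R1 / (5).
R3 ← R3 + 1·R1.
R4 ← R4 + 5·R1.
R2 ← R2 / (-4).
R1 ← R1 + 2/5·R2.
R3 ← R3 − 3/5·R2.
R4 ← R4 + 1·R2.
R3 ← R3 / (-39/10).
R1 ← R1 − 3/5·R3.
R2 ← R2 − 3/2·R3.
R4 ← R4 − 13/2·R3.
R4 ← R4 / (-10).
R1 ← R1 + 4/13·R4.
R2 ← R2 + 59/26·R4.
R3 ← R3 − 35/26·R4.
Reading off the reduced rows gives x1 = 6, x2 = 3, x3 = 0, x4 = 6.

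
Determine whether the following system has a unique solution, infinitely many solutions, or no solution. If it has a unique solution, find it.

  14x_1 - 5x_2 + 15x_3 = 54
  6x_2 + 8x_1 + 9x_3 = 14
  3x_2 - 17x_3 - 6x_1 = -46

Row-reduce the augmented matrix:
R1 ← R1 / (14).
R2 ← R2 − 8·R1.
R3 ← R3 + 6·R1.
R2 ← R2 / (62/7).
R1 ← R1 + 5/14·R2.
R3 ← R3 − 6/7·R2.
R3 ← R3 / (-329/31).
R1 ← R1 − 135/124·R3.
R2 ← R2 − 3/62·R3.
Reading off the reduced rows gives x_1 = 1, x_2 = -2, x_3 = 2.

x_1 = 1, x_2 = -2, x_3 = 2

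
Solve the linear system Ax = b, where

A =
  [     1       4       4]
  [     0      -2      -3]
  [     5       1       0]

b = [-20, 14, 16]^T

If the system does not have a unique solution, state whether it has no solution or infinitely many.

x_1 = 4, x_2 = -4, x_3 = -2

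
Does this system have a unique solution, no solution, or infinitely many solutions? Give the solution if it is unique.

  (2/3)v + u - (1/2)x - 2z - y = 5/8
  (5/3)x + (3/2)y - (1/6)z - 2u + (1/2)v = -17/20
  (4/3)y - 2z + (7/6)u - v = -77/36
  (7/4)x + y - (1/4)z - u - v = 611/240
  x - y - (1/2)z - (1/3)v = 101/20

Row-reduce the augmented matrix:
R1 ← R1 / (-1/2).
R2 ← R2 − 5/3·R1.
R4 ← R4 − 7/4·R1.
R5 ← R5 − 1·R1.
R2 ← R2 / (-11/6).
R1 ← R1 − 2·R2.
R3 ← R3 − 4/3·R2.
R4 ← R4 + 5/2·R2.
R5 ← R5 + 3·R2.
R3 ← R3 / (-230/33).
R1 ← R1 + 38/11·R3.
R2 ← R2 − 41/11·R3.
R4 ← R4 − 91/44·R3.
R5 ← R5 − 147/22·R3.
R4 ← R4 / (2421/1840).
R1 ← R1 + 369/230·R4.
R2 ← R2 − 191/460·R4.
R3 ← R3 + 141/460·R4.
R5 ← R5 − 1717/920·R4.
R5 ← R5 / (1081/2421).
R1 ← R1 + 1126/807·R5.
R2 ← R2 + 731/2421·R5.
R3 ← R3 + 506/807·R5.
R4 ← R4 + 3842/2421·R5.
Reading off the reduced rows gives x = 7/4, y = -8/3, z = -1/5, u = -1/2, v = -8/5.

x = 7/4, y = -8/3, z = -1/5, u = -1/2, v = -8/5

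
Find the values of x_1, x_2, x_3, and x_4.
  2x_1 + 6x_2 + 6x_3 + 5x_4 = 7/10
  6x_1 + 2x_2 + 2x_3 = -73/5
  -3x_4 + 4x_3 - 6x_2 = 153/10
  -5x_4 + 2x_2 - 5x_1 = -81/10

x_1 = -2, x_2 = -14/5, x_3 = 3/2, x_4 = 5/2

Row-reduce the augmented matrix:
R1 ← R1 / (2).
R2 ← R2 − 6·R1.
R4 ← R4 + 5·R1.
R2 ← R2 / (-16).
R1 ← R1 − 3·R2.
R3 ← R3 + 6·R2.
R4 ← R4 − 17·R2.
R3 ← R3 / (10).
R2 ← R2 − 1·R3.
R4 ← R4 + 2·R3.
R4 ← R4 / (-633/80).
R1 ← R1 + 5/16·R4.
R2 ← R2 − 27/40·R4.
R3 ← R3 − 21/80·R4.
Reading off the reduced rows gives x_1 = -2, x_2 = -14/5, x_3 = 3/2, x_4 = 5/2.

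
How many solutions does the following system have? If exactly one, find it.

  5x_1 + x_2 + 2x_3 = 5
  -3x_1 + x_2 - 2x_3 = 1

infinitely many solutions

Row-reduce:
R1 ← R1 / (5).
R2 ← R2 + 3·R1.
R2 ← R2 / (8/5).
R1 ← R1 − 1/5·R2.
Rank is 2 with 3 unknowns, leaving x_3 free.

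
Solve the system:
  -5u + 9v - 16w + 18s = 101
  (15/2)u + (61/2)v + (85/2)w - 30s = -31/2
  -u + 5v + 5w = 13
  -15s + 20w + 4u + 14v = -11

infinitely many solutions

Row-reduce:
R1 ← R1 / (-5).
R2 ← R2 − 15/2·R1.
R3 ← R3 + 1·R1.
R4 ← R4 − 4·R1.
R2 ← R2 / (44).
R1 ← R1 + 9/5·R2.
R3 ← R3 − 16/5·R2.
R4 ← R4 − 106/5·R2.
R3 ← R3 / (377/55).
R1 ← R1 − 1741/440·R3.
R2 ← R2 − 37/88·R3.
R4 ← R4 + 377/220·R3.
Rank is 3 with 4 unknowns, leaving s free.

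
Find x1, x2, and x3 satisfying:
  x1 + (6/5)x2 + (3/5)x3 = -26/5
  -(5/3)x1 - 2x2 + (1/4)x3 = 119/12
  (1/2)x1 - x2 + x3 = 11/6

x1 = -3, x2 = -7/3, x3 = 1

Row-reduce the augmented matrix:
R2 ← R2 + 5/3·R1.
R3 ← R3 − 1/2·R1.
Swap R2 and R3.
R2 ← R2 / (-8/5).
R1 ← R1 − 6/5·R2.
R3 ← R3 / (5/4).
R1 ← R1 − 9/8·R3.
R2 ← R2 + 7/16·R3.
Reading off the reduced rows gives x1 = -3, x2 = -7/3, x3 = 1.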